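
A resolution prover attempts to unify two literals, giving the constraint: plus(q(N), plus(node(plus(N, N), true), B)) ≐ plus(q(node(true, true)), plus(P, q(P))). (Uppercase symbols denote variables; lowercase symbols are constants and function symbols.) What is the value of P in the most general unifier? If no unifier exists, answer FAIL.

node(plus(node(true, true), node(true, true)), true)

Decompose plus/2: q(N) ≐ q(node(true, true)),  plus(node(plus(N, N), true), B) ≐ plus(P, q(P)).
Decompose q/1: N ≐ node(true, true).
Bind N := node(true, true); substituting into the remaining equation gives: plus(node(plus(node(true, true), node(true, true)), true), B) ≐ plus(P, q(P)).
Decompose plus/2: node(plus(node(true, true), node(true, true)), true) ≐ P,  B ≐ q(P).
Bind P := node(plus(node(true, true), node(true, true)), true); substituting into the remaining equation gives: B ≐ q(node(plus(node(true, true), node(true, true)), true)).
Bind B := q(node(plus(node(true, true), node(true, true)), true)).
MGU = { N -> node(true, true), P -> node(plus(node(true, true), node(true, true)), true), B -> q(node(plus(node(true, true), node(true, true)), true)) }, so P -> node(plus(node(true, true), node(true, true)), true).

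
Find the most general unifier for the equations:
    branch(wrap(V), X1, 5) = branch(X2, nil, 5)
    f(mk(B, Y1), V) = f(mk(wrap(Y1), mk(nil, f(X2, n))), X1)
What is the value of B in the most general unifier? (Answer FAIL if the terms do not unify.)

wrap(mk(nil, f(wrap(nil), n)))

Decompose branch/3: wrap(V) = X2,  X1 = nil,  5 = 5.
Bind X2 := wrap(V); substituting into the one remaining equation that mentions X2 gives: f(mk(B, Y1), V) = f(mk(wrap(Y1), mk(nil, f(wrap(V), n))), X1).
Bind X1 := nil; substituting into the one remaining equation that mentions X1 gives: f(mk(B, Y1), V) = f(mk(wrap(Y1), mk(nil, f(wrap(V), n))), nil).
Delete trivial equation 5 = 5.
Decompose f/2: mk(B, Y1) = mk(wrap(Y1), mk(nil, f(wrap(V), n))),  V = nil.
Decompose mk/2: B = wrap(Y1),  Y1 = mk(nil, f(wrap(V), n)).
Bind B := wrap(Y1); no other remaining equation mentions B.
Bind Y1 := mk(nil, f(wrap(V), n)); no other remaining equation mentions Y1. Substituting into the earlier binding gives B := wrap(mk(nil, f(wrap(V), n))).
Bind V := nil. Substituting into the earlier bindings gives X2 := wrap(nil), B := wrap(mk(nil, f(wrap(nil), n))), Y1 := mk(nil, f(wrap(nil), n)).
MGU = { X2 ↦ wrap(nil), X1 ↦ nil, B ↦ wrap(mk(nil, f(wrap(nil), n))), Y1 ↦ mk(nil, f(wrap(nil), n)), V ↦ nil }, so B ↦ wrap(mk(nil, f(wrap(nil), n))).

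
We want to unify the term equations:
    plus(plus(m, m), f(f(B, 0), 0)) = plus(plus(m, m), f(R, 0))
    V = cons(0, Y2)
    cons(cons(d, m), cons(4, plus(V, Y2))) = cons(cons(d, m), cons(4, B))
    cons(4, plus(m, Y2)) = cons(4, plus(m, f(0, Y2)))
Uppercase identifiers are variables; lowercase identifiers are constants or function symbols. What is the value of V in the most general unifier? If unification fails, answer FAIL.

Decompose plus/2: plus(m, m) = plus(m, m),  f(f(B, 0), 0) = f(R, 0).
Delete trivial equation plus(m, m) = plus(m, m).
Decompose f/2: f(B, 0) = R,  0 = 0.
Bind R := f(B, 0); no other remaining equation mentions R.
Delete trivial equation 0 = 0.
Bind V := cons(0, Y2); substituting into the one remaining equation that mentions V gives: cons(cons(d, m), cons(4, plus(cons(0, Y2), Y2))) = cons(cons(d, m), cons(4, B)).
Decompose cons/2: cons(d, m) = cons(d, m),  cons(4, plus(cons(0, Y2), Y2)) = cons(4, B).
Delete trivial equation cons(d, m) = cons(d, m).
Decompose cons/2: 4 = 4,  plus(cons(0, Y2), Y2) = B.
Delete trivial equation 4 = 4.
Bind B := plus(cons(0, Y2), Y2); no other remaining equation mentions B. Substituting into the earlier binding gives R := f(plus(cons(0, Y2), Y2), 0).
Decompose cons/2: 4 = 4,  plus(m, Y2) = plus(m, f(0, Y2)).
Delete trivial equation 4 = 4.
Decompose plus/2: m = m,  Y2 = f(0, Y2).
Delete trivial equation m = m.
Occurs check fails: Y2 occurs in f(0, Y2); the equation Y2 = f(0, Y2) has no finite solution.

FAIL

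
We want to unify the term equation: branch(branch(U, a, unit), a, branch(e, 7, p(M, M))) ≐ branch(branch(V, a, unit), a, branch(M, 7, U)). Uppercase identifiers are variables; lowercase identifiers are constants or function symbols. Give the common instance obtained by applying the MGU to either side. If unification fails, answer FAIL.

branch(branch(p(e, e), a, unit), a, branch(e, 7, p(e, e)))

Decompose branch/3: branch(U, a, unit) ≐ branch(V, a, unit),  a ≐ a,  branch(e, 7, p(M, M)) ≐ branch(M, 7, U).
Decompose branch/3: U ≐ V,  a ≐ a,  unit ≐ unit.
Bind U := V; substituting into the one remaining equation that mentions U gives: branch(e, 7, p(M, M)) ≐ branch(M, 7, V).
Delete trivial equation a ≐ a.
Delete trivial equation unit ≐ unit.
Delete trivial equation a ≐ a.
Decompose branch/3: e ≐ M,  7 ≐ 7,  p(M, M) ≐ V.
Bind M := e; substituting into the one remaining equation that mentions M gives: p(e, e) ≐ V.
Delete trivial equation 7 ≐ 7.
Bind V := p(e, e). Substituting into the earlier binding gives U := p(e, e).
Applying the MGU to either side gives branch(branch(p(e, e), a, unit), a, branch(e, 7, p(e, e))).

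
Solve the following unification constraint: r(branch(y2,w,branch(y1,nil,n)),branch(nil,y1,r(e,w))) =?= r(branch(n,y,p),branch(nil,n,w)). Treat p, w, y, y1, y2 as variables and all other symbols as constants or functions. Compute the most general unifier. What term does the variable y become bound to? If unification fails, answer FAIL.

FAIL

Decompose r/2: branch(y2,w,branch(y1,nil,n)) =?= branch(n,y,p),  branch(nil,y1,r(e,w)) =?= branch(nil,n,w).
Decompose branch/3: y2 =?= n,  w =?= y,  branch(y1,nil,n) =?= p.
Bind y2 := n; no other remaining equation mentions y2.
Bind w := y; substituting into the one remaining equation that mentions w gives: branch(nil,y1,r(e,y)) =?= branch(nil,n,y).
Bind p := branch(y1,nil,n); no other remaining equation mentions p.
Decompose branch/3: nil =?= nil,  y1 =?= n,  r(e,y) =?= y.
Delete trivial equation nil =?= nil.
Bind y1 := n; no other remaining equation mentions y1. Substituting into the earlier binding gives p := branch(n,nil,n).
Occurs check fails: y occurs in r(e,y); the equation y =?= r(e,y) has no finite solution.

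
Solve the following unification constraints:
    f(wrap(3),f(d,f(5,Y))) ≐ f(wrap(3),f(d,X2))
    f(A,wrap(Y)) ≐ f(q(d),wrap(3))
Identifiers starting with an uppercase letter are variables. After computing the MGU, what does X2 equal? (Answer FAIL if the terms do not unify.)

f(5,3)

Decompose f/2: wrap(3) ≐ wrap(3),  f(d,f(5,Y)) ≐ f(d,X2).
Delete trivial equation wrap(3) ≐ wrap(3).
Decompose f/2: d ≐ d,  f(5,Y) ≐ X2.
Delete trivial equation d ≐ d.
Bind X2 := f(5,Y); no other remaining equation mentions X2.
Decompose f/2: A ≐ q(d),  wrap(Y) ≐ wrap(3).
Bind A := q(d); no other remaining equation mentions A.
Decompose wrap/1: Y ≐ 3.
Bind Y := 3. Substituting into the earlier binding gives X2 := f(5,3).
MGU = { X2 := f(5,3), A := q(d), Y := 3 }, so X2 := f(5,3).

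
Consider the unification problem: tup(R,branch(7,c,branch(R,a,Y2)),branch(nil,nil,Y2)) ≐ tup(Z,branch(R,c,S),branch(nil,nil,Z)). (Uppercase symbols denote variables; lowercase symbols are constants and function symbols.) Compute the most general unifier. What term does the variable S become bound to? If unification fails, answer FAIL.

Decompose tup/3: R ≐ Z,  branch(7,c,branch(R,a,Y2)) ≐ branch(R,c,S),  branch(nil,nil,Y2) ≐ branch(nil,nil,Z).
Bind R := Z; substituting into the one remaining equation that mentions R gives: branch(7,c,branch(Z,a,Y2)) ≐ branch(Z,c,S).
Decompose branch/3: 7 ≐ Z,  c ≐ c,  branch(Z,a,Y2) ≐ S.
Bind Z := 7; substituting into the 2 remaining equations that mention Z gives: branch(7,a,Y2) ≐ S,  branch(nil,nil,Y2) ≐ branch(nil,nil,7). Substituting into the earlier binding gives R := 7.
Delete trivial equation c ≐ c.
Bind S := branch(7,a,Y2); no other remaining equation mentions S.
Decompose branch/3: nil ≐ nil,  nil ≐ nil,  Y2 ≐ 7.
Delete trivial equation nil ≐ nil.
Delete trivial equation nil ≐ nil.
Bind Y2 := 7. Substituting into the earlier binding gives S := branch(7,a,7).
MGU = { R ↦ 7, Z ↦ 7, S ↦ branch(7,a,7), Y2 ↦ 7 }, so S ↦ branch(7,a,7).

branch(7,a,7)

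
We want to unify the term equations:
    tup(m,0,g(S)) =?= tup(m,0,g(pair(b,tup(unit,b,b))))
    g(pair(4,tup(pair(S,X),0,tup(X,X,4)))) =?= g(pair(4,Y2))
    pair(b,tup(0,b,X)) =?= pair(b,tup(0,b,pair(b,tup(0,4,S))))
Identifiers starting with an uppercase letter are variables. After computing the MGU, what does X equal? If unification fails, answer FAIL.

pair(b,tup(0,4,pair(b,tup(unit,b,b))))

Decompose tup/3: m =?= m,  0 =?= 0,  g(S) =?= g(pair(b,tup(unit,b,b))).
Delete trivial equation m =?= m.
Delete trivial equation 0 =?= 0.
Decompose g/1: S =?= pair(b,tup(unit,b,b)).
Bind S := pair(b,tup(unit,b,b)); substituting into the remaining equations gives: g(pair(4,tup(pair(pair(b,tup(unit,b,b)),X),0,tup(X,X,4)))) =?= g(pair(4,Y2)),  pair(b,tup(0,b,X)) =?= pair(b,tup(0,b,pair(b,tup(0,4,pair(b,tup(unit,b,b)))))).
Decompose g/1: pair(4,tup(pair(pair(b,tup(unit,b,b)),X),0,tup(X,X,4))) =?= pair(4,Y2).
Decompose pair/2: 4 =?= 4,  tup(pair(pair(b,tup(unit,b,b)),X),0,tup(X,X,4)) =?= Y2.
Delete trivial equation 4 =?= 4.
Bind Y2 := tup(pair(pair(b,tup(unit,b,b)),X),0,tup(X,X,4)); no other remaining equation mentions Y2.
Decompose pair/2: b =?= b,  tup(0,b,X) =?= tup(0,b,pair(b,tup(0,4,pair(b,tup(unit,b,b))))).
Delete trivial equation b =?= b.
Decompose tup/3: 0 =?= 0,  b =?= b,  X =?= pair(b,tup(0,4,pair(b,tup(unit,b,b)))).
Delete trivial equation 0 =?= 0.
Delete trivial equation b =?= b.
Bind X := pair(b,tup(0,4,pair(b,tup(unit,b,b)))). Substituting into the earlier binding gives Y2 := tup(pair(pair(b,tup(unit,b,b)),pair(b,tup(0,4,pair(b,tup(unit,b,b))))),0,tup(pair(b,tup(0,4,pair(b,tup(unit,b,b)))),pair(b,tup(0,4,pair(b,tup(unit,b,b)))),4)).
MGU = { S -> pair(b,tup(unit,b,b)), Y2 -> tup(pair(pair(b,tup(unit,b,b)),pair(b,tup(0,4,pair(b,tup(unit,b,b))))),0,tup(pair(b,tup(0,4,pair(b,tup(unit,b,b)))),pair(b,tup(0,4,pair(b,tup(unit,b,b)))),4)), X -> pair(b,tup(0,4,pair(b,tup(unit,b,b)))) }, so X -> pair(b,tup(0,4,pair(b,tup(unit,b,b)))).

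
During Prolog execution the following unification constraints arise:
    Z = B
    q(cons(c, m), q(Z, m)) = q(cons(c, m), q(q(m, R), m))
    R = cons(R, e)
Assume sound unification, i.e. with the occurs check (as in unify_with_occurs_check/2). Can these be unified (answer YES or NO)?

Bind Z := B; substituting into the one remaining equation that mentions Z gives: q(cons(c, m), q(B, m)) = q(cons(c, m), q(q(m, R), m)).
Decompose q/2: cons(c, m) = cons(c, m),  q(B, m) = q(q(m, R), m).
Delete trivial equation cons(c, m) = cons(c, m).
Decompose q/2: B = q(m, R),  m = m.
Bind B := q(m, R); no other remaining equation mentions B. Substituting into the earlier binding gives Z := q(m, R).
Delete trivial equation m = m.
Occurs check fails: R occurs in cons(R, e); the equation R = cons(R, e) has no finite solution.

NO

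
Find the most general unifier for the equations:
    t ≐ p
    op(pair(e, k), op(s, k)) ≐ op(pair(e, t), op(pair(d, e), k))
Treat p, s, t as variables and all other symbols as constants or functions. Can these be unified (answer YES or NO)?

YES

Bind t := p; substituting into the remaining equation gives: op(pair(e, k), op(s, k)) ≐ op(pair(e, p), op(pair(d, e), k)).
Decompose op/2: pair(e, k) ≐ pair(e, p),  op(s, k) ≐ op(pair(d, e), k).
Decompose pair/2: e ≐ e,  k ≐ p.
Delete trivial equation e ≐ e.
Bind p := k; no other remaining equation mentions p. Substituting into the earlier binding gives t := k.
Decompose op/2: s ≐ pair(d, e),  k ≐ k.
Bind s := pair(d, e); no other remaining equation mentions s.
Delete trivial equation k ≐ k.
No equations remain and no clash or occurs-check failure arose, so a unifier exists.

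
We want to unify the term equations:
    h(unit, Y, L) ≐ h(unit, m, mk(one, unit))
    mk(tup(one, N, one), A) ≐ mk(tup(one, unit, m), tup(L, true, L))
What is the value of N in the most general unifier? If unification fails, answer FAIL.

Decompose h/3: unit ≐ unit,  Y ≐ m,  L ≐ mk(one, unit).
Delete trivial equation unit ≐ unit.
Bind Y := m; no other remaining equation mentions Y.
Bind L := mk(one, unit); substituting into the remaining equation gives: mk(tup(one, N, one), A) ≐ mk(tup(one, unit, m), tup(mk(one, unit), true, mk(one, unit))).
Decompose mk/2: tup(one, N, one) ≐ tup(one, unit, m),  A ≐ tup(mk(one, unit), true, mk(one, unit)).
Decompose tup/3: one ≐ one,  N ≐ unit,  one ≐ m.
Delete trivial equation one ≐ one.
Bind N := unit; no other remaining equation mentions N.
Clash: constants one and m differ; no unifier exists.

FAIL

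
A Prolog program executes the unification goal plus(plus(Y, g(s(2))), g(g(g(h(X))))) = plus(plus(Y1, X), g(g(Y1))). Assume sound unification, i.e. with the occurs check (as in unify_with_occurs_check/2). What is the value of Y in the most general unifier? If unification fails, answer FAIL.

g(h(g(s(2))))

Decompose plus/2: plus(Y, g(s(2))) = plus(Y1, X),  g(g(g(h(X)))) = g(g(Y1)).
Decompose plus/2: Y = Y1,  g(s(2)) = X.
Bind Y := Y1; no other remaining equation mentions Y.
Bind X := g(s(2)); substituting into the remaining equation gives: g(g(g(h(g(s(2)))))) = g(g(Y1)).
Decompose g/1: g(g(h(g(s(2))))) = g(Y1).
Decompose g/1: g(h(g(s(2)))) = Y1.
Bind Y1 := g(h(g(s(2)))). Substituting into the earlier binding gives Y := g(h(g(s(2)))).
MGU = { Y -> g(h(g(s(2)))), X -> g(s(2)), Y1 -> g(h(g(s(2)))) }, so Y -> g(h(g(s(2)))).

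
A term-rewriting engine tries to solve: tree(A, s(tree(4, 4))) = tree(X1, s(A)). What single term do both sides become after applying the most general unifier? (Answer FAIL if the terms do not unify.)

tree(tree(4, 4), s(tree(4, 4)))

Decompose tree/2: A = X1,  s(tree(4, 4)) = s(A).
Bind A := X1; substituting into the remaining equation gives: s(tree(4, 4)) = s(X1).
Decompose s/1: tree(4, 4) = X1.
Bind X1 := tree(4, 4). Substituting into the earlier binding gives A := tree(4, 4).
Applying the MGU to either side gives tree(tree(4, 4), s(tree(4, 4))).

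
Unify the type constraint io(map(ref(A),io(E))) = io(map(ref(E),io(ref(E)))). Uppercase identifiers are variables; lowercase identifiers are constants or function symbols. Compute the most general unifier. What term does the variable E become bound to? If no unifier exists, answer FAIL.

FAIL

Decompose io/1: map(ref(A),io(E)) = map(ref(E),io(ref(E))).
Decompose map/2: ref(A) = ref(E),  io(E) = io(ref(E)).
Decompose ref/1: A = E.
Bind A := E; no other remaining equation mentions A.
Decompose io/1: E = ref(E).
Occurs check fails: E occurs in ref(E); the equation E = ref(E) has no finite solution.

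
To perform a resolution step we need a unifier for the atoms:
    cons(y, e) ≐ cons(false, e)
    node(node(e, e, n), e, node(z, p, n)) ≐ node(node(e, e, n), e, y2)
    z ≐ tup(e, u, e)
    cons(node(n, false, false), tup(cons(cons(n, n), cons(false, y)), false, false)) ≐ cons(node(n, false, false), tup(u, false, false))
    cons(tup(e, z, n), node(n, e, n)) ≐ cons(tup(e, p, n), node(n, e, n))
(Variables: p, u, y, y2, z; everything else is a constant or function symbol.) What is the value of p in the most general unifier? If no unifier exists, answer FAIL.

Decompose cons/2: y ≐ false,  e ≐ e.
Bind y := false; substituting into the one remaining equation that mentions y gives: cons(node(n, false, false), tup(cons(cons(n, n), cons(false, false)), false, false)) ≐ cons(node(n, false, false), tup(u, false, false)).
Delete trivial equation e ≐ e.
Decompose node/3: node(e, e, n) ≐ node(e, e, n),  e ≐ e,  node(z, p, n) ≐ y2.
Delete trivial equation node(e, e, n) ≐ node(e, e, n).
Delete trivial equation e ≐ e.
Bind y2 := node(z, p, n); no other remaining equation mentions y2.
Bind z := tup(e, u, e); substituting into the one remaining equation that mentions z gives: cons(tup(e, tup(e, u, e), n), node(n, e, n)) ≐ cons(tup(e, p, n), node(n, e, n)). Substituting into the earlier binding gives y2 := node(tup(e, u, e), p, n).
Decompose cons/2: node(n, false, false) ≐ node(n, false, false),  tup(cons(cons(n, n), cons(false, false)), false, false) ≐ tup(u, false, false).
Delete trivial equation node(n, false, false) ≐ node(n, false, false).
Decompose tup/3: cons(cons(n, n), cons(false, false)) ≐ u,  false ≐ false,  false ≐ false.
Bind u := cons(cons(n, n), cons(false, false)); substituting into the one remaining equation that mentions u gives: cons(tup(e, tup(e, cons(cons(n, n), cons(false, false)), e), n), node(n, e, n)) ≐ cons(tup(e, p, n), node(n, e, n)). Substituting into the earlier bindings gives y2 := node(tup(e, cons(cons(n, n), cons(false, false)), e), p, n), z := tup(e, cons(cons(n, n), cons(false, false)), e).
Delete trivial equation false ≐ false.
Delete trivial equation false ≐ false.
Decompose cons/2: tup(e, tup(e, cons(cons(n, n), cons(false, false)), e), n) ≐ tup(e, p, n),  node(n, e, n) ≐ node(n, e, n).
Decompose tup/3: e ≐ e,  tup(e, cons(cons(n, n), cons(false, false)), e) ≐ p,  n ≐ n.
Delete trivial equation e ≐ e.
Bind p := tup(e, cons(cons(n, n), cons(false, false)), e); no other remaining equation mentions p. Substituting into the earlier binding gives y2 := node(tup(e, cons(cons(n, n), cons(false, false)), e), tup(e, cons(cons(n, n), cons(false, false)), e), n).
Delete trivial equation n ≐ n.
Delete trivial equation node(n, e, n) ≐ node(n, e, n).
MGU = { y -> false, y2 -> node(tup(e, cons(cons(n, n), cons(false, false)), e), tup(e, cons(cons(n, n), cons(false, false)), e), n), z -> tup(e, cons(cons(n, n), cons(false, false)), e), u -> cons(cons(n, n), cons(false, false)), p -> tup(e, cons(cons(n, n), cons(false, false)), e) }, so p -> tup(e, cons(cons(n, n), cons(false, false)), e).

tup(e, cons(cons(n, n), cons(false, false)), e)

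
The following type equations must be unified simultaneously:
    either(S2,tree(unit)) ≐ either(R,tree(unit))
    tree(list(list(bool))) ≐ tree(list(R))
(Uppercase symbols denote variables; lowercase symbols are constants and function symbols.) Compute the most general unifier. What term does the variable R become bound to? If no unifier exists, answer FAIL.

list(bool)

Decompose either/2: S2 ≐ R,  tree(unit) ≐ tree(unit).
Bind S2 := R; no other remaining equation mentions S2.
Delete trivial equation tree(unit) ≐ tree(unit).
Decompose tree/1: list(list(bool)) ≐ list(R).
Decompose list/1: list(bool) ≐ R.
Bind R := list(bool). Substituting into the earlier binding gives S2 := list(bool).
MGU = { S2 := list(bool), R := list(bool) }, so R := list(bool).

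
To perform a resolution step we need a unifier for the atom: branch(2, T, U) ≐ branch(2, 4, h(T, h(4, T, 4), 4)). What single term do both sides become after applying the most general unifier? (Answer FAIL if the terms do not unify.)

Decompose branch/3: 2 ≐ 2,  T ≐ 4,  U ≐ h(T, h(4, T, 4), 4).
Delete trivial equation 2 ≐ 2.
Bind T := 4; substituting into the remaining equation gives: U ≐ h(4, h(4, 4, 4), 4).
Bind U := h(4, h(4, 4, 4), 4).
Applying the MGU to either side gives branch(2, 4, h(4, h(4, 4, 4), 4)).

branch(2, 4, h(4, h(4, 4, 4), 4))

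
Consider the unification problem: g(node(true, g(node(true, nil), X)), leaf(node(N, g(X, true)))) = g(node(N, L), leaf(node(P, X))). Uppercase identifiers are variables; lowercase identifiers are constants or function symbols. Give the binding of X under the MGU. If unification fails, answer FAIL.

FAIL

Decompose g/2: node(true, g(node(true, nil), X)) = node(N, L),  leaf(node(N, g(X, true))) = leaf(node(P, X)).
Decompose node/2: true = N,  g(node(true, nil), X) = L.
Bind N := true; substituting into the one remaining equation that mentions N gives: leaf(node(true, g(X, true))) = leaf(node(P, X)).
Bind L := g(node(true, nil), X); no other remaining equation mentions L.
Decompose leaf/1: node(true, g(X, true)) = node(P, X).
Decompose node/2: true = P,  g(X, true) = X.
Bind P := true; no other remaining equation mentions P.
Occurs check fails: X occurs in g(X, true); the equation X = g(X, true) has no finite solution.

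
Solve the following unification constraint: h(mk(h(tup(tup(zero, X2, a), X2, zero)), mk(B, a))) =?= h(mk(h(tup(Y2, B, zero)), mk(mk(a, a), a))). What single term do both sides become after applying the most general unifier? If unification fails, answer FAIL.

h(mk(h(tup(tup(zero, mk(a, a), a), mk(a, a), zero)), mk(mk(a, a), a)))

Decompose h/1: mk(h(tup(tup(zero, X2, a), X2, zero)), mk(B, a)) =?= mk(h(tup(Y2, B, zero)), mk(mk(a, a), a)).
Decompose mk/2: h(tup(tup(zero, X2, a), X2, zero)) =?= h(tup(Y2, B, zero)),  mk(B, a) =?= mk(mk(a, a), a).
Decompose h/1: tup(tup(zero, X2, a), X2, zero) =?= tup(Y2, B, zero).
Decompose tup/3: tup(zero, X2, a) =?= Y2,  X2 =?= B,  zero =?= zero.
Bind Y2 := tup(zero, X2, a); no other remaining equation mentions Y2.
Bind X2 := B; no other remaining equation mentions X2. Substituting into the earlier binding gives Y2 := tup(zero, B, a).
Delete trivial equation zero =?= zero.
Decompose mk/2: B =?= mk(a, a),  a =?= a.
Bind B := mk(a, a); no other remaining equation mentions B. Substituting into the earlier bindings gives Y2 := tup(zero, mk(a, a), a), X2 := mk(a, a).
Delete trivial equation a =?= a.
Applying the MGU to either side gives h(mk(h(tup(tup(zero, mk(a, a), a), mk(a, a), zero)), mk(mk(a, a), a))).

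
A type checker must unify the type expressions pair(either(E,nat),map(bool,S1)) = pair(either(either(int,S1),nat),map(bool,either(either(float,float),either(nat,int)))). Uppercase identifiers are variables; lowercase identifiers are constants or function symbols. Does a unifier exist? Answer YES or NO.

YES

Decompose pair/2: either(E,nat) = either(either(int,S1),nat),  map(bool,S1) = map(bool,either(either(float,float),either(nat,int))).
Decompose either/2: E = either(int,S1),  nat = nat.
Bind E := either(int,S1); no other remaining equation mentions E.
Delete trivial equation nat = nat.
Decompose map/2: bool = bool,  S1 = either(either(float,float),either(nat,int)).
Delete trivial equation bool = bool.
Bind S1 := either(either(float,float),either(nat,int)). Substituting into the earlier binding gives E := either(int,either(either(float,float),either(nat,int))).
No equations remain and no clash or occurs-check failure arose, so a unifier exists.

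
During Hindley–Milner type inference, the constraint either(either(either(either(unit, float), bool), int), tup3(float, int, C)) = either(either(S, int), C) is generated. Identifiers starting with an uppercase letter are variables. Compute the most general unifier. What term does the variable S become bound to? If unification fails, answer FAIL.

FAIL

Decompose either/2: either(either(either(unit, float), bool), int) = either(S, int),  tup3(float, int, C) = C.
Decompose either/2: either(either(unit, float), bool) = S,  int = int.
Bind S := either(either(unit, float), bool); no other remaining equation mentions S.
Delete trivial equation int = int.
Occurs check fails: C occurs in tup3(float, int, C); the equation C = tup3(float, int, C) has no finite solution.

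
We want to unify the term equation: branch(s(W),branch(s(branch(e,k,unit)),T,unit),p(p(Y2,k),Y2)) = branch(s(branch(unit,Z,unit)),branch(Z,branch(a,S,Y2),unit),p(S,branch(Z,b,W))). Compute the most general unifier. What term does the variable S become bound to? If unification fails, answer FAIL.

p(branch(s(branch(e,k,unit)),b,branch(unit,s(branch(e,k,unit)),unit)),k)

Decompose branch/3: s(W) = s(branch(unit,Z,unit)),  branch(s(branch(e,k,unit)),T,unit) = branch(Z,branch(a,S,Y2),unit),  p(p(Y2,k),Y2) = p(S,branch(Z,b,W)).
Decompose s/1: W = branch(unit,Z,unit).
Bind W := branch(unit,Z,unit); substituting into the one remaining equation that mentions W gives: p(p(Y2,k),Y2) = p(S,branch(Z,b,branch(unit,Z,unit))).
Decompose branch/3: s(branch(e,k,unit)) = Z,  T = branch(a,S,Y2),  unit = unit.
Bind Z := s(branch(e,k,unit)); substituting into the one remaining equation that mentions Z gives: p(p(Y2,k),Y2) = p(S,branch(s(branch(e,k,unit)),b,branch(unit,s(branch(e,k,unit)),unit))). Substituting into the earlier binding gives W := branch(unit,s(branch(e,k,unit)),unit).
Bind T := branch(a,S,Y2); no other remaining equation mentions T.
Delete trivial equation unit = unit.
Decompose p/2: p(Y2,k) = S,  Y2 = branch(s(branch(e,k,unit)),b,branch(unit,s(branch(e,k,unit)),unit)).
Bind S := p(Y2,k); no other remaining equation mentions S. Substituting into the earlier binding gives T := branch(a,p(Y2,k),Y2).
Bind Y2 := branch(s(branch(e,k,unit)),b,branch(unit,s(branch(e,k,unit)),unit)). Substituting into the earlier bindings gives T := branch(a,p(branch(s(branch(e,k,unit)),b,branch(unit,s(branch(e,k,unit)),unit)),k),branch(s(branch(e,k,unit)),b,branch(unit,s(branch(e,k,unit)),unit))), S := p(branch(s(branch(e,k,unit)),b,branch(unit,s(branch(e,k,unit)),unit)),k).
MGU = { W ↦ branch(unit,s(branch(e,k,unit)),unit), Z ↦ s(branch(e,k,unit)), T ↦ branch(a,p(branch(s(branch(e,k,unit)),b,branch(unit,s(branch(e,k,unit)),unit)),k),branch(s(branch(e,k,unit)),b,branch(unit,s(branch(e,k,unit)),unit))), S ↦ p(branch(s(branch(e,k,unit)),b,branch(unit,s(branch(e,k,unit)),unit)),k), Y2 ↦ branch(s(branch(e,k,unit)),b,branch(unit,s(branch(e,k,unit)),unit)) }, so S ↦ p(branch(s(branch(e,k,unit)),b,branch(unit,s(branch(e,k,unit)),unit)),k).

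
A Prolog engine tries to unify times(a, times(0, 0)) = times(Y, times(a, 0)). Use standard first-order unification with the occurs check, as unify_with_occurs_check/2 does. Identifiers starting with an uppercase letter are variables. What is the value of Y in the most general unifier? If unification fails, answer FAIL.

Decompose times/2: a = Y,  times(0, 0) = times(a, 0).
Bind Y := a; no other remaining equation mentions Y.
Decompose times/2: 0 = a,  0 = 0.
Clash: constants 0 and a differ; no unifier exists.

FAIL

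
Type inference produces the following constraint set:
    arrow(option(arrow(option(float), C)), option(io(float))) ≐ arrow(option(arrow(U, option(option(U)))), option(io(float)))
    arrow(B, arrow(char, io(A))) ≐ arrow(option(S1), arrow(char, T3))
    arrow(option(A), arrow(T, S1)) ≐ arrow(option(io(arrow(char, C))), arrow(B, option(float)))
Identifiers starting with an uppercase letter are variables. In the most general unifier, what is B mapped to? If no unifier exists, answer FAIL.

Decompose arrow/2: option(arrow(option(float), C)) ≐ option(arrow(U, option(option(U)))),  option(io(float)) ≐ option(io(float)).
Decompose option/1: arrow(option(float), C) ≐ arrow(U, option(option(U))).
Decompose arrow/2: option(float) ≐ U,  C ≐ option(option(U)).
Bind U := option(float); substituting into the one remaining equation that mentions U gives: C ≐ option(option(option(float))).
Bind C := option(option(option(float))); substituting into the one remaining equation that mentions C gives: arrow(option(A), arrow(T, S1)) ≐ arrow(option(io(arrow(char, option(option(option(float)))))), arrow(B, option(float))).
Delete trivial equation option(io(float)) ≐ option(io(float)).
Decompose arrow/2: B ≐ option(S1),  arrow(char, io(A)) ≐ arrow(char, T3).
Bind B := option(S1); substituting into the one remaining equation that mentions B gives: arrow(option(A), arrow(T, S1)) ≐ arrow(option(io(arrow(char, option(option(option(float)))))), arrow(option(S1), option(float))).
Decompose arrow/2: char ≐ char,  io(A) ≐ T3.
Delete trivial equation char ≐ char.
Bind T3 := io(A); no other remaining equation mentions T3.
Decompose arrow/2: option(A) ≐ option(io(arrow(char, option(option(option(float)))))),  arrow(T, S1) ≐ arrow(option(S1), option(float)).
Decompose option/1: A ≐ io(arrow(char, option(option(option(float))))).
Bind A := io(arrow(char, option(option(option(float))))); no other remaining equation mentions A. Substituting into the earlier binding gives T3 := io(io(arrow(char, option(option(option(float)))))).
Decompose arrow/2: T ≐ option(S1),  S1 ≐ option(float).
Bind T := option(S1); no other remaining equation mentions T.
Bind S1 := option(float). Substituting into the earlier bindings gives B := option(option(float)), T := option(option(float)).
MGU = { U ↦ option(float), C ↦ option(option(option(float))), B ↦ option(option(float)), T3 ↦ io(io(arrow(char, option(option(option(float)))))), A ↦ io(arrow(char, option(option(option(float))))), T ↦ option(option(float)), S1 ↦ option(float) }, so B ↦ option(option(float)).

option(option(float))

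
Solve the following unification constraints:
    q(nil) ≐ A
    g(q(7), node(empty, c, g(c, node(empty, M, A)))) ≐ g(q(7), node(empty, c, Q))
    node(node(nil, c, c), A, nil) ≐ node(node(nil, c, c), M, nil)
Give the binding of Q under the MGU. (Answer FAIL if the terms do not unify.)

Bind A := q(nil); substituting into the remaining equations gives: g(q(7), node(empty, c, g(c, node(empty, M, q(nil))))) ≐ g(q(7), node(empty, c, Q)),  node(node(nil, c, c), q(nil), nil) ≐ node(node(nil, c, c), M, nil).
Decompose g/2: q(7) ≐ q(7),  node(empty, c, g(c, node(empty, M, q(nil)))) ≐ node(empty, c, Q).
Delete trivial equation q(7) ≐ q(7).
Decompose node/3: empty ≐ empty,  c ≐ c,  g(c, node(empty, M, q(nil))) ≐ Q.
Delete trivial equation empty ≐ empty.
Delete trivial equation c ≐ c.
Bind Q := g(c, node(empty, M, q(nil))); no other remaining equation mentions Q.
Decompose node/3: node(nil, c, c) ≐ node(nil, c, c),  q(nil) ≐ M,  nil ≐ nil.
Delete trivial equation node(nil, c, c) ≐ node(nil, c, c).
Bind M := q(nil); no other remaining equation mentions M. Substituting into the earlier binding gives Q := g(c, node(empty, q(nil), q(nil))).
Delete trivial equation nil ≐ nil.
MGU = { A := q(nil), Q := g(c, node(empty, q(nil), q(nil))), M := q(nil) }, so Q := g(c, node(empty, q(nil), q(nil))).

g(c, node(empty, q(nil), q(nil)))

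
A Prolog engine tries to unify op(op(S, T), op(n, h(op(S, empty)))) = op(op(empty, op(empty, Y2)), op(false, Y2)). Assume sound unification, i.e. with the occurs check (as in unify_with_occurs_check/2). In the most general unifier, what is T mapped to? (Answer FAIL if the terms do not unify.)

FAIL

Decompose op/2: op(S, T) = op(empty, op(empty, Y2)),  op(n, h(op(S, empty))) = op(false, Y2).
Decompose op/2: S = empty,  T = op(empty, Y2).
Bind S := empty; substituting into the one remaining equation that mentions S gives: op(n, h(op(empty, empty))) = op(false, Y2).
Bind T := op(empty, Y2); no other remaining equation mentions T.
Decompose op/2: n = false,  h(op(empty, empty)) = Y2.
Clash: constants n and false differ; no unifier exists.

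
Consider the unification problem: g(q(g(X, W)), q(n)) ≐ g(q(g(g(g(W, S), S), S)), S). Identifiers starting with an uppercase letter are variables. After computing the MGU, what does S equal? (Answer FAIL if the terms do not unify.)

Decompose g/2: q(g(X, W)) ≐ q(g(g(g(W, S), S), S)),  q(n) ≐ S.
Decompose q/1: g(X, W) ≐ g(g(g(W, S), S), S).
Decompose g/2: X ≐ g(g(W, S), S),  W ≐ S.
Bind X := g(g(W, S), S); no other remaining equation mentions X.
Bind W := S; no other remaining equation mentions W. Substituting into the earlier binding gives X := g(g(S, S), S).
Bind S := q(n). Substituting into the earlier bindings gives X := g(g(q(n), q(n)), q(n)), W := q(n).
MGU = { X ↦ g(g(q(n), q(n)), q(n)), W ↦ q(n), S ↦ q(n) }, so S ↦ q(n).

q(n)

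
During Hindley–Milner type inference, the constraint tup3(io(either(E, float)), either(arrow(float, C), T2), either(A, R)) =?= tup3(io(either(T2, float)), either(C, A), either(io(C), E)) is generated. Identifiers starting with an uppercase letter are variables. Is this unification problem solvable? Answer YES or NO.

NO

Decompose tup3/3: io(either(E, float)) =?= io(either(T2, float)),  either(arrow(float, C), T2) =?= either(C, A),  either(A, R) =?= either(io(C), E).
Decompose io/1: either(E, float) =?= either(T2, float).
Decompose either/2: E =?= T2,  float =?= float.
Bind E := T2; substituting into the one remaining equation that mentions E gives: either(A, R) =?= either(io(C), T2).
Delete trivial equation float =?= float.
Decompose either/2: arrow(float, C) =?= C,  T2 =?= A.
Occurs check fails: C occurs in arrow(float, C); the equation C =?= arrow(float, C) has no finite solution.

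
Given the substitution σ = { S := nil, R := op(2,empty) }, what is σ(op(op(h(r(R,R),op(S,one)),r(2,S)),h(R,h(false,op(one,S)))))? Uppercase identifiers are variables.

op(op(h(r(op(2,empty),op(2,empty)),op(nil,one)),r(2,nil)),h(op(2,empty),h(false,op(one,nil))))

Replace each occurrence of S with nil.
Replace each occurrence of R with op(2,empty).
Result: op(op(h(r(op(2,empty),op(2,empty)),op(nil,one)),r(2,nil)),h(op(2,empty),h(false,op(one,nil)))).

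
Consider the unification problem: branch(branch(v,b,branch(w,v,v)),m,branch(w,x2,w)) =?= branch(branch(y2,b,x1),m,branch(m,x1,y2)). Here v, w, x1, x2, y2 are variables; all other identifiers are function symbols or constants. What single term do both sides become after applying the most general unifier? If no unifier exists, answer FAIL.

Decompose branch/3: branch(v,b,branch(w,v,v)) =?= branch(y2,b,x1),  m =?= m,  branch(w,x2,w) =?= branch(m,x1,y2).
Decompose branch/3: v =?= y2,  b =?= b,  branch(w,v,v) =?= x1.
Bind v := y2; substituting into the one remaining equation that mentions v gives: branch(w,y2,y2) =?= x1.
Delete trivial equation b =?= b.
Bind x1 := branch(w,y2,y2); substituting into the one remaining equation that mentions x1 gives: branch(w,x2,w) =?= branch(m,branch(w,y2,y2),y2).
Delete trivial equation m =?= m.
Decompose branch/3: w =?= m,  x2 =?= branch(w,y2,y2),  w =?= y2.
Bind w := m; substituting into the remaining equations gives: x2 =?= branch(m,y2,y2),  m =?= y2. Substituting into the earlier binding gives x1 := branch(m,y2,y2).
Bind x2 := branch(m,y2,y2); no other remaining equation mentions x2.
Bind y2 := m. Substituting into the earlier bindings gives v := m, x1 := branch(m,m,m), x2 := branch(m,m,m).
Applying the MGU to either side gives branch(branch(m,b,branch(m,m,m)),m,branch(m,branch(m,m,m),m)).

branch(branch(m,b,branch(m,m,m)),m,branch(m,branch(m,m,m),m))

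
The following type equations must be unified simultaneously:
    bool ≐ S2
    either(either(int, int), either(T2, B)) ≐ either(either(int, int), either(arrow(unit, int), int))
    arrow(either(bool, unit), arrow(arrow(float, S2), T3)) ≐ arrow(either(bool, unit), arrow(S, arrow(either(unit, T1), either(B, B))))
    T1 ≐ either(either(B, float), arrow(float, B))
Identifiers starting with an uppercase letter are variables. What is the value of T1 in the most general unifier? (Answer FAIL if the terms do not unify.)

Bind S2 := bool; substituting into the one remaining equation that mentions S2 gives: arrow(either(bool, unit), arrow(arrow(float, bool), T3)) ≐ arrow(either(bool, unit), arrow(S, arrow(either(unit, T1), either(B, B)))).
Decompose either/2: either(int, int) ≐ either(int, int),  either(T2, B) ≐ either(arrow(unit, int), int).
Delete trivial equation either(int, int) ≐ either(int, int).
Decompose either/2: T2 ≐ arrow(unit, int),  B ≐ int.
Bind T2 := arrow(unit, int); no other remaining equation mentions T2.
Bind B := int; substituting into the remaining equations gives: arrow(either(bool, unit), arrow(arrow(float, bool), T3)) ≐ arrow(either(bool, unit), arrow(S, arrow(either(unit, T1), either(int, int)))),  T1 ≐ either(either(int, float), arrow(float, int)).
Decompose arrow/2: either(bool, unit) ≐ either(bool, unit),  arrow(arrow(float, bool), T3) ≐ arrow(S, arrow(either(unit, T1), either(int, int))).
Delete trivial equation either(bool, unit) ≐ either(bool, unit).
Decompose arrow/2: arrow(float, bool) ≐ S,  T3 ≐ arrow(either(unit, T1), either(int, int)).
Bind S := arrow(float, bool); no other remaining equation mentions S.
Bind T3 := arrow(either(unit, T1), either(int, int)); no other remaining equation mentions T3.
Bind T1 := either(either(int, float), arrow(float, int)). Substituting into the earlier binding gives T3 := arrow(either(unit, either(either(int, float), arrow(float, int))), either(int, int)).
MGU = { S2 := bool, T2 := arrow(unit, int), B := int, S := arrow(float, bool), T3 := arrow(either(unit, either(either(int, float), arrow(float, int))), either(int, int)), T1 := either(either(int, float), arrow(float, int)) }, so T1 := either(either(int, float), arrow(float, int)).

either(either(int, float), arrow(float, int))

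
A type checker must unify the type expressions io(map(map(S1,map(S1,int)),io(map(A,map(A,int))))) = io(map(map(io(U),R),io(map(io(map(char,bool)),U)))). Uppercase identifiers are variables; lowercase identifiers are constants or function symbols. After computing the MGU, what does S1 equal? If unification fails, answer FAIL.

io(map(io(map(char,bool)),int))

Decompose io/1: map(map(S1,map(S1,int)),io(map(A,map(A,int)))) = map(map(io(U),R),io(map(io(map(char,bool)),U))).
Decompose map/2: map(S1,map(S1,int)) = map(io(U),R),  io(map(A,map(A,int))) = io(map(io(map(char,bool)),U)).
Decompose map/2: S1 = io(U),  map(S1,int) = R.
Bind S1 := io(U); substituting into the one remaining equation that mentions S1 gives: map(io(U),int) = R.
Bind R := map(io(U),int); no other remaining equation mentions R.
Decompose io/1: map(A,map(A,int)) = map(io(map(char,bool)),U).
Decompose map/2: A = io(map(char,bool)),  map(A,int) = U.
Bind A := io(map(char,bool)); substituting into the remaining equation gives: map(io(map(char,bool)),int) = U.
Bind U := map(io(map(char,bool)),int). Substituting into the earlier bindings gives S1 := io(map(io(map(char,bool)),int)), R := map(io(map(io(map(char,bool)),int)),int).
MGU = { S1 ↦ io(map(io(map(char,bool)),int)), R ↦ map(io(map(io(map(char,bool)),int)),int), A ↦ io(map(char,bool)), U ↦ map(io(map(char,bool)),int) }, so S1 ↦ io(map(io(map(char,bool)),int)).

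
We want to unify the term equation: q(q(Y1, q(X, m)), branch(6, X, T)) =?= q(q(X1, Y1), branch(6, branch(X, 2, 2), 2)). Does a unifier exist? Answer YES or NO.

NO

Decompose q/2: q(Y1, q(X, m)) =?= q(X1, Y1),  branch(6, X, T) =?= branch(6, branch(X, 2, 2), 2).
Decompose q/2: Y1 =?= X1,  q(X, m) =?= Y1.
Bind Y1 := X1; substituting into the one remaining equation that mentions Y1 gives: q(X, m) =?= X1.
Bind X1 := q(X, m); no other remaining equation mentions X1. Substituting into the earlier binding gives Y1 := q(X, m).
Decompose branch/3: 6 =?= 6,  X =?= branch(X, 2, 2),  T =?= 2.
Delete trivial equation 6 =?= 6.
Occurs check fails: X occurs in branch(X, 2, 2); the equation X =?= branch(X, 2, 2) has no finite solution.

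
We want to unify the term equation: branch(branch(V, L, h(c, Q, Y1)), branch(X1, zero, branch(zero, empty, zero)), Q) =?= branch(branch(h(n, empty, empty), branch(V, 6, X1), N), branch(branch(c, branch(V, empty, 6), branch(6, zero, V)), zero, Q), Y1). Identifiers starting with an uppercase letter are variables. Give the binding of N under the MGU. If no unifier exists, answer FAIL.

Decompose branch/3: branch(V, L, h(c, Q, Y1)) =?= branch(h(n, empty, empty), branch(V, 6, X1), N),  branch(X1, zero, branch(zero, empty, zero)) =?= branch(branch(c, branch(V, empty, 6), branch(6, zero, V)), zero, Q),  Q =?= Y1.
Decompose branch/3: V =?= h(n, empty, empty),  L =?= branch(V, 6, X1),  h(c, Q, Y1) =?= N.
Bind V := h(n, empty, empty); substituting into the 2 remaining equations that mention V gives: L =?= branch(h(n, empty, empty), 6, X1),  branch(X1, zero, branch(zero, empty, zero)) =?= branch(branch(c, branch(h(n, empty, empty), empty, 6), branch(6, zero, h(n, empty, empty))), zero, Q).
Bind L := branch(h(n, empty, empty), 6, X1); no other remaining equation mentions L.
Bind N := h(c, Q, Y1); no other remaining equation mentions N.
Decompose branch/3: X1 =?= branch(c, branch(h(n, empty, empty), empty, 6), branch(6, zero, h(n, empty, empty))),  zero =?= zero,  branch(zero, empty, zero) =?= Q.
Bind X1 := branch(c, branch(h(n, empty, empty), empty, 6), branch(6, zero, h(n, empty, empty))); no other remaining equation mentions X1. Substituting into the earlier binding gives L := branch(h(n, empty, empty), 6, branch(c, branch(h(n, empty, empty), empty, 6), branch(6, zero, h(n, empty, empty)))).
Delete trivial equation zero =?= zero.
Bind Q := branch(zero, empty, zero); substituting into the remaining equation gives: branch(zero, empty, zero) =?= Y1. Substituting into the earlier binding gives N := h(c, branch(zero, empty, zero), Y1).
Bind Y1 := branch(zero, empty, zero). Substituting into the earlier binding gives N := h(c, branch(zero, empty, zero), branch(zero, empty, zero)).
MGU = { V -> h(n, empty, empty), L -> branch(h(n, empty, empty), 6, branch(c, branch(h(n, empty, empty), empty, 6), branch(6, zero, h(n, empty, empty)))), N -> h(c, branch(zero, empty, zero), branch(zero, empty, zero)), X1 -> branch(c, branch(h(n, empty, empty), empty, 6), branch(6, zero, h(n, empty, empty))), Q -> branch(zero, empty, zero), Y1 -> branch(zero, empty, zero) }, so N -> h(c, branch(zero, empty, zero), branch(zero, empty, zero)).

h(c, branch(zero, empty, zero), branch(zero, empty, zero))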